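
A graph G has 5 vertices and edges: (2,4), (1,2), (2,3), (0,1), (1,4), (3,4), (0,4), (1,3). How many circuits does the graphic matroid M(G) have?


A circuit in a graphic matroid = edge set of a simple cycle.
G has 5 vertices and 8 edges.
Enumerating all minimal edge subsets forming cycles...
Total circuits found: 12.

12


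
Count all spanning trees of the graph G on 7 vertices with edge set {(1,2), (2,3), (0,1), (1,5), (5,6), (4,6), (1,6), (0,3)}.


By Kirchhoff's matrix tree theorem, the number of spanning trees equals
the determinant of any cofactor of the Laplacian matrix L.
G has 7 vertices and 8 edges.
Computing the (6 x 6) cofactor determinant gives 12.

12


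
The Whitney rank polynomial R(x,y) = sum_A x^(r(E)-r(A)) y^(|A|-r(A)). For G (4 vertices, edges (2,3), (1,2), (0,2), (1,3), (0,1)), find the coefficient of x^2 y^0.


R(x,y) = sum over A in 2^E of x^(r(E)-r(A)) * y^(|A|-r(A)).
G has 4 vertices, 5 edges. r(E) = 3.
Enumerate all 2^5 = 32 subsets.
Count subsets with r(E)-r(A)=2 and |A|-r(A)=0: 5.

5


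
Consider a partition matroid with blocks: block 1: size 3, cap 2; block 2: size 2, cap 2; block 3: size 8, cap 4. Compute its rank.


Rank of a partition matroid = sum of min(|Si|, ci) for each block.
= min(3,2) + min(2,2) + min(8,4)
= 2 + 2 + 4
= 8.

8


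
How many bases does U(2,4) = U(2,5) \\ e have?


Deleting e from U(2,5) gives U(2,4) since n > r.
Bases of U(2,4) = C(4,2) = (4 * 3) / (1 * 2) = 6.

6


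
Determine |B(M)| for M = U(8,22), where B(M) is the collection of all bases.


Bases of U(8,22) are all 8-element subsets of the 22-element ground set.
Number of bases = C(22,8).
C(22,8) = 319770.

319770


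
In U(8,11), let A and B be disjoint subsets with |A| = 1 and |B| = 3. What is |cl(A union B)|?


|A union B| = 1 + 3 = 4 (disjoint).
In U(8,11), cl(S) = S if |S| < 8, else cl(S) = E.
Since 4 < 8, cl(A union B) = A union B.
|cl(A union B)| = 4.

4


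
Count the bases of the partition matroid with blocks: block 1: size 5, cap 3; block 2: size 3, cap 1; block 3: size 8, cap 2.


A basis picks exactly ci elements from block i.
Number of bases = product of C(|Si|, ci).
= C(5,3) * C(3,1) * C(8,2)
= 10 * 3 * 28
= 840.

840


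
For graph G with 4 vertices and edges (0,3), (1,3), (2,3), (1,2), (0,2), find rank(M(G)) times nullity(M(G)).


r(M) = |V| - c = 4 - 1 = 3.
nullity = |E| - r(M) = 5 - 3 = 2.
Product = 3 * 2 = 6.

6


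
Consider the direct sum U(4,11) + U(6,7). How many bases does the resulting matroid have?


Bases of a direct sum M1 + M2: |B| = |B(M1)| * |B(M2)|.
|B(U(4,11))| = C(11,4) = 330.
|B(U(6,7))| = C(7,6) = 7.
Total bases = 330 * 7 = 2310.

2310


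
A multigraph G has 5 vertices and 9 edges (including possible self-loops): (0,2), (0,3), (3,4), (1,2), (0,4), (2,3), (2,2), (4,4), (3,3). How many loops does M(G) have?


In a graphic matroid, a loop is a self-loop edge (u,u) with rank 0.
Examining all 9 edges for self-loops...
Self-loops found: (2,2), (4,4), (3,3)
Number of loops = 3.

3


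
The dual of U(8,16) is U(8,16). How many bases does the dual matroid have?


The dual of U(r,n) is U(n-r, n) = U(8,16).
Bases of U(8,16) are all (8)-element subsets.
|B(M*)| = (16 choose 8) = 12870.

12870


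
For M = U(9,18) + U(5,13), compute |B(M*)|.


(M1+M2)* = M1* + M2*.
M1* = U(9,18), bases: C(18,9) = 48620.
M2* = U(8,13), bases: C(13,8) = 1287.
|B(M*)| = 48620 * 1287 = 62573940.

62573940


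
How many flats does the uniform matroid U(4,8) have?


Flats of U(4,8): every subset of size < 4 is a flat, plus E itself.
Count = C(8,0) + C(8,1) + C(8,2) + C(8,3) + 1
     = 1 + 8 + 28 + 56 + 1
     = 94.

94


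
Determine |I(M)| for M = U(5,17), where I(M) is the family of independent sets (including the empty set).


Independent sets of U(5,17) are all subsets of size <= 5.
Count = C(17,0) + C(17,1) + C(17,2) + C(17,3) + C(17,4) + C(17,5)
     = 1 + 17 + 136 + 680 + 2380 + 6188
     = 9402.

9402


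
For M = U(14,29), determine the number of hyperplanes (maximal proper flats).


Hyperplanes of U(14,29) are flats of rank 13.
In a uniform matroid, these are exactly the (13)-element subsets.
Count = (29 choose 13) = 67863915.

67863915


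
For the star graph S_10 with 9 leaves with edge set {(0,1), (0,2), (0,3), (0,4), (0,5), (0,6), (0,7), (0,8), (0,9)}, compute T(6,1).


A star on 10 vertices is a tree with 9 edges.
T(x,y) = x^(9) for any tree.
T(6,1) = 6^9 = 10077696.

10077696


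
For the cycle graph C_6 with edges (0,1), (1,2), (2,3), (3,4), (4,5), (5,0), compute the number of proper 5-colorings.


P(C_6, k) = (k-1)^6 + (-1)^6*(k-1).
P(5) = (4)^6 + 4
= 4096 + 4 = 4100.

4100


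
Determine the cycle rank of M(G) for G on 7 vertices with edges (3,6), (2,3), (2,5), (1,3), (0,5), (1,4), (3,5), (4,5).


Cycle rank (nullity) = |E| - r(M) = |E| - (|V| - c).
|E| = 8, |V| = 7, c = 1.
Nullity = 8 - (7 - 1) = 8 - 6 = 2.

2


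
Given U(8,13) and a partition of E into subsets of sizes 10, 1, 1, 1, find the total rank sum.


r(Ai) = min(|Ai|, 8) for each part.
Sum = min(10,8) + min(1,8) + min(1,8) + min(1,8)
    = 8 + 1 + 1 + 1
    = 11.

11


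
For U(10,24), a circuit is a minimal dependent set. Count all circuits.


In U(10,24), circuits are the (11)-element subsets.
Any set of 11 elements is dependent, and removing any one element gives
an independent set of size 10, so it is a minimal dependent set.
Number of circuits = C(24,11) = 2496144.

2496144


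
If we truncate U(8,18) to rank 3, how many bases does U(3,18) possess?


Truncating U(8,18) to rank 3 gives U(3,18).
Bases of U(3,18) are all 3-element subsets of 18 elements.
Number of bases = (18 choose 3) = 816.

816


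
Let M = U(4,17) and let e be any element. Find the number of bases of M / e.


Contracting e from U(4,17) gives U(3,16).
Bases of U(3,16) = C(16,3) = 16! / (3! * 13!) = 560.

560


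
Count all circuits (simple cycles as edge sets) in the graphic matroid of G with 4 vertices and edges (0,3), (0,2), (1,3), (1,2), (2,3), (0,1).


A circuit in a graphic matroid = edge set of a simple cycle.
G has 4 vertices and 6 edges.
Enumerating all minimal edge subsets forming cycles...
Total circuits found: 7.

7


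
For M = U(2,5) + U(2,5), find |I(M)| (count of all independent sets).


For a direct sum, |I(M1+M2)| = |I(M1)| * |I(M2)|.
|I(U(2,5))| = sum C(5,k) for k=0..2 = 16.
|I(U(2,5))| = sum C(5,k) for k=0..2 = 16.
Total = 16 * 16 = 256.

256


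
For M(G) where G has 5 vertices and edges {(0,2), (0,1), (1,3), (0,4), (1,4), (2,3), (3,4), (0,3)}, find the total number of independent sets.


An independent set in a graphic matroid is an acyclic edge subset.
G has 5 vertices and 8 edges.
Enumerate all 2^8 = 256 subsets, checking for acyclicity.
Total independent sets = 128.

128


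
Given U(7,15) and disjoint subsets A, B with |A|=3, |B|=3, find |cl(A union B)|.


|A union B| = 3 + 3 = 6 (disjoint).
In U(7,15), cl(S) = S if |S| < 7, else cl(S) = E.
Since 6 < 7, cl(A union B) = A union B.
|cl(A union B)| = 6.

6


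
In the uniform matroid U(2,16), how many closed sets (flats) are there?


Flats of U(2,16): every subset of size < 2 is a flat, plus E itself.
Count = (16 choose 0) + (16 choose 1) + 1
     = 1 + 16 + 1
     = 18.

18


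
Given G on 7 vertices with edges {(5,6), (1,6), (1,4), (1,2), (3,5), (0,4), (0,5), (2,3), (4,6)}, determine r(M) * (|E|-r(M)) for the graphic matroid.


r(M) = |V| - c = 7 - 1 = 6.
nullity = |E| - r(M) = 9 - 6 = 3.
Product = 6 * 3 = 18.

18


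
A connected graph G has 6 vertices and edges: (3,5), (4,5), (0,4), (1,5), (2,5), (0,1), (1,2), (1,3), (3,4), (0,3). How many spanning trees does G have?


By Kirchhoff's matrix tree theorem, the number of spanning trees equals
the determinant of any cofactor of the Laplacian matrix L.
G has 6 vertices and 10 edges.
Computing the (5 x 5) cofactor determinant gives 114.

114


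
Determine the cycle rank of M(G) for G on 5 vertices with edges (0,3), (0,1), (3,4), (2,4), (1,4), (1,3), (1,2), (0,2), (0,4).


Cycle rank (nullity) = |E| - r(M) = |E| - (|V| - c).
|E| = 9, |V| = 5, c = 1.
Nullity = 9 - (5 - 1) = 9 - 4 = 5.

5


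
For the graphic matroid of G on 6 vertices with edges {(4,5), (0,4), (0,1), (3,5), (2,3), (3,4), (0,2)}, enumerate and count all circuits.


A circuit in a graphic matroid = edge set of a simple cycle.
G has 6 vertices and 7 edges.
Enumerating all minimal edge subsets forming cycles...
Total circuits found: 3.

3


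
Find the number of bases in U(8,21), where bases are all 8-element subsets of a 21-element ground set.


Bases of U(8,21) are all 8-element subsets of the 21-element ground set.
Number of bases = C(21,8).
C(21,8) = 203490.

203490


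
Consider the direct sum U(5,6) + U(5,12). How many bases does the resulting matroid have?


Bases of a direct sum M1 + M2: |B| = |B(M1)| * |B(M2)|.
|B(U(5,6))| = C(6,5) = 6.
|B(U(5,12))| = C(12,5) = 792.
Total bases = 6 * 792 = 4752.

4752


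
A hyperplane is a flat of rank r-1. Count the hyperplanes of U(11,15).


Hyperplanes of U(11,15) are flats of rank 10.
In a uniform matroid, these are exactly the (10)-element subsets.
Count = C(15,10) = 15! / (10! * 5!) = 3003.

3003


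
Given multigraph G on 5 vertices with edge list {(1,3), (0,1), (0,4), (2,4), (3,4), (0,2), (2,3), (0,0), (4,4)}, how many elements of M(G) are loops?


In a graphic matroid, a loop is a self-loop edge (u,u) with rank 0.
Examining all 9 edges for self-loops...
Self-loops found: (0,0), (4,4)
Number of loops = 2.

2


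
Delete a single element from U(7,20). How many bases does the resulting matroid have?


Deleting e from U(7,20) gives U(7,19) since n > r.
Bases of U(7,19) = (19 choose 7) = 50388.

50388


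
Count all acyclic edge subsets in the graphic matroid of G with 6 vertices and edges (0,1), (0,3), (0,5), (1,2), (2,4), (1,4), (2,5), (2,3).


An independent set in a graphic matroid is an acyclic edge subset.
G has 6 vertices and 8 edges.
Enumerate all 2^8 = 256 subsets, checking for acyclicity.
Total independent sets = 186.

186


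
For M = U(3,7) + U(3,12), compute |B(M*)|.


(M1+M2)* = M1* + M2*.
M1* = U(4,7), bases: C(7,4) = 35.
M2* = U(9,12), bases: C(12,9) = 220.
|B(M*)| = 35 * 220 = 7700.

7700


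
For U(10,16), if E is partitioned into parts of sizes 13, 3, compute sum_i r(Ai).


r(Ai) = min(|Ai|, 10) for each part.
Sum = min(13,10) + min(3,10)
    = 10 + 3
    = 13.

13


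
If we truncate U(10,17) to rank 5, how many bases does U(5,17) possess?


Truncating U(10,17) to rank 5 gives U(5,17).
Bases of U(5,17) are all 5-element subsets of 17 elements.
Number of bases = C(17,5) = 17! / (5! * 12!) = 6188.

6188


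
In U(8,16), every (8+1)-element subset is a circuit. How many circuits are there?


In U(8,16), circuits are the (9)-element subsets.
Any set of 9 elements is dependent, and removing any one element gives
an independent set of size 8, so it is a minimal dependent set.
Number of circuits = C(16,9) = 16! / (9! * 7!) = 11440.

11440


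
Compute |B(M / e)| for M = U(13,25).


Contracting e from U(13,25) gives U(12,24).
Bases of U(12,24) = C(24,12) = 24! / (12! * 12!) = 2704156.

2704156


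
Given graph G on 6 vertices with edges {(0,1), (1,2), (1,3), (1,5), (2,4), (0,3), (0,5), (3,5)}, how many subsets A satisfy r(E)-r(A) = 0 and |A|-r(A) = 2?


R(x,y) = sum over A in 2^E of x^(r(E)-r(A)) * y^(|A|-r(A)).
G has 6 vertices, 8 edges. r(E) = 5.
Enumerate all 2^8 = 256 subsets.
Count subsets with r(E)-r(A)=0 and |A|-r(A)=2: 6.

6


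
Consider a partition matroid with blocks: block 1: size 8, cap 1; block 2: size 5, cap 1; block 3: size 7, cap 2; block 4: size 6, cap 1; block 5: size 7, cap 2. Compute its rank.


Rank of a partition matroid = sum of min(|Si|, ci) for each block.
= min(8,1) + min(5,1) + min(7,2) + min(6,1) + min(7,2)
= 1 + 1 + 2 + 1 + 2
= 7.

7


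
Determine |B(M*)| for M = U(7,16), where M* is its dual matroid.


The dual of U(r,n) is U(n-r, n) = U(9,16).
Bases of U(9,16) are all (9)-element subsets.
|B(M*)| = C(16,9) = 16! / (9! * 7!) = 11440.

11440


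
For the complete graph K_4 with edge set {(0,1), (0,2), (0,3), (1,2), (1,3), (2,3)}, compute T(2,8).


T(K_4; x,y) = x^3 + 3x^2 + 4xy + 2x + y^3 + 3y^2 + 2y.
Substituting x=2, y=8:
= 8 + 12 + 64 + 4 + 512 + 192 + 16
= 808.

808


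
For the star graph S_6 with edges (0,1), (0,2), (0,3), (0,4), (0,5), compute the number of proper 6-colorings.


P(tree, k) = k * (k-1)^(5) for any tree on 6 vertices.
P(6) = 6 * 5^5 = 6 * 3125 = 18750.

18750


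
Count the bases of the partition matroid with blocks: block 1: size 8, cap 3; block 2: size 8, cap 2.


A basis picks exactly ci elements from block i.
Number of bases = product of C(|Si|, ci).
= C(8,3) * C(8,2)
= 56 * 28
= 1568.

1568


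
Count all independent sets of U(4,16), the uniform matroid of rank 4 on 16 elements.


Independent sets of U(4,16) are all subsets of size <= 4.
Count = (16 choose 0) + (16 choose 1) + (16 choose 2) + (16 choose 3) + (16 choose 4)
     = 1 + 16 + 120 + 560 + 1820
     = 2517.

2517


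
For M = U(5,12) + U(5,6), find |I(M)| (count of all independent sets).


For a direct sum, |I(M1+M2)| = |I(M1)| * |I(M2)|.
|I(U(5,12))| = sum C(12,k) for k=0..5 = 1586.
|I(U(5,6))| = sum C(6,k) for k=0..5 = 63.
Total = 1586 * 63 = 99918.

99918


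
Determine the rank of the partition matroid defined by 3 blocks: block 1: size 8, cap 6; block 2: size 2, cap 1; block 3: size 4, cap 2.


Rank of a partition matroid = sum of min(|Si|, ci) for each block.
= min(8,6) + min(2,1) + min(4,2)
= 6 + 1 + 2
= 9.

9


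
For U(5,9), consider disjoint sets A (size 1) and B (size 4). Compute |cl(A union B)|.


|A union B| = 1 + 4 = 5 (disjoint).
In U(5,9), cl(S) = S if |S| < 5, else cl(S) = E.
Since 5 >= 5, cl(A union B) = E.
|cl(A union B)| = 9.

9


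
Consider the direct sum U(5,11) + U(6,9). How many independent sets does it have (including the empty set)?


For a direct sum, |I(M1+M2)| = |I(M1)| * |I(M2)|.
|I(U(5,11))| = sum C(11,k) for k=0..5 = 1024.
|I(U(6,9))| = sum C(9,k) for k=0..6 = 466.
Total = 1024 * 466 = 477184.

477184


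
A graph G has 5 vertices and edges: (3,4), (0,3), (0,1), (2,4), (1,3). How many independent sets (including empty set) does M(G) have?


An independent set in a graphic matroid is an acyclic edge subset.
G has 5 vertices and 5 edges.
Enumerate all 2^5 = 32 subsets, checking for acyclicity.
Total independent sets = 28.

28


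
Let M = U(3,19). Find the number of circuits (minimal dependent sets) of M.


In U(3,19), circuits are the (4)-element subsets.
Any set of 4 elements is dependent, and removing any one element gives
an independent set of size 3, so it is a minimal dependent set.
Number of circuits = C(19,4) = (19 * 18 * 17 * 16) / (1 * 2 * 3 * 4) = 3876.

3876


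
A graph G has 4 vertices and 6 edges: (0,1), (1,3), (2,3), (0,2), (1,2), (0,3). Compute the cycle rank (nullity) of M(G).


Cycle rank (nullity) = |E| - r(M) = |E| - (|V| - c).
|E| = 6, |V| = 4, c = 1.
Nullity = 6 - (4 - 1) = 6 - 3 = 3.

3


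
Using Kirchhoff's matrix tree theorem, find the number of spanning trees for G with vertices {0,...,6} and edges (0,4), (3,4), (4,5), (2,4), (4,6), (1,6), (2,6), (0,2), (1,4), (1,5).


By Kirchhoff's matrix tree theorem, the number of spanning trees equals
the determinant of any cofactor of the Laplacian matrix L.
G has 7 vertices and 10 edges.
Computing the (6 x 6) cofactor determinant gives 55.

55


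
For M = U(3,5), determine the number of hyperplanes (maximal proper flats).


Hyperplanes of U(3,5) are flats of rank 2.
In a uniform matroid, these are exactly the (2)-element subsets.
Count = C(5,2) = 5! / (2! * 3!) = 10.

10


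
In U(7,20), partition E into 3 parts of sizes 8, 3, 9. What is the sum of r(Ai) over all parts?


r(Ai) = min(|Ai|, 7) for each part.
Sum = min(8,7) + min(3,7) + min(9,7)
    = 7 + 3 + 7
    = 17.

17


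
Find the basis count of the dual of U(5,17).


The dual of U(r,n) is U(n-r, n) = U(12,17).
Bases of U(12,17) are all (12)-element subsets.
|B(M*)| = (17 choose 12) = 6188.

6188


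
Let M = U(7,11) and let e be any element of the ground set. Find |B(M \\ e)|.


Deleting e from U(7,11) gives U(7,10) since n > r.
Bases of U(7,10) = C(10,7) = 120.

120


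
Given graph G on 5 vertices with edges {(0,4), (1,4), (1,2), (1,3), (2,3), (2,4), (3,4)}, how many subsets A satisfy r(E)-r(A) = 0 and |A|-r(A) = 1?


R(x,y) = sum over A in 2^E of x^(r(E)-r(A)) * y^(|A|-r(A)).
G has 5 vertices, 7 edges. r(E) = 4.
Enumerate all 2^7 = 128 subsets.
Count subsets with r(E)-r(A)=0 and |A|-r(A)=1: 15.

15


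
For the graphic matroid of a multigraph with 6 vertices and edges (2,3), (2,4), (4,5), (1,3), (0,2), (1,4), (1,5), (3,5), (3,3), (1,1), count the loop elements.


In a graphic matroid, a loop is a self-loop edge (u,u) with rank 0.
Examining all 10 edges for self-loops...
Self-loops found: (3,3), (1,1)
Number of loops = 2.

2


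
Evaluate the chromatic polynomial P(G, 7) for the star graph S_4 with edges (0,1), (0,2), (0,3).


P(tree, k) = k * (k-1)^(3) for any tree on 4 vertices.
P(7) = 7 * 6^3 = 7 * 216 = 1512.

1512


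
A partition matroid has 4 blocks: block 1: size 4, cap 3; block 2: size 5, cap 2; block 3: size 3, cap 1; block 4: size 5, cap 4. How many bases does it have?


A basis picks exactly ci elements from block i.
Number of bases = product of C(|Si|, ci).
= C(4,3) * C(5,2) * C(3,1) * C(5,4)
= 4 * 10 * 3 * 5
= 600.

600


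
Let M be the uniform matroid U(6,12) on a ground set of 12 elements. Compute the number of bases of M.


Bases of U(6,12) are all 6-element subsets of the 12-element ground set.
Number of bases = C(12,6).
(12 choose 6) = 924.

924


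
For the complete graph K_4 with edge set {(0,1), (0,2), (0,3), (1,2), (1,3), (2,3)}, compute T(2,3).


T(K_4; x,y) = x^3 + 3x^2 + 4xy + 2x + y^3 + 3y^2 + 2y.
Substituting x=2, y=3:
= 8 + 12 + 24 + 4 + 27 + 27 + 6
= 108.

108


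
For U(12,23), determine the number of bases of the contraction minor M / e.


Contracting e from U(12,23) gives U(11,22).
Bases of U(11,22) = C(22,11) = 22! / (11! * 11!) = 705432.

705432


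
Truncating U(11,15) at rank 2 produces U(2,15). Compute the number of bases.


Truncating U(11,15) to rank 2 gives U(2,15).
Bases of U(2,15) are all 2-element subsets of 15 elements.
Number of bases = (15 choose 2) = 105.

105


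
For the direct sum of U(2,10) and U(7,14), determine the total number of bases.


Bases of a direct sum M1 + M2: |B| = |B(M1)| * |B(M2)|.
|B(U(2,10))| = C(10,2) = 45.
|B(U(7,14))| = C(14,7) = 3432.
Total bases = 45 * 3432 = 154440.

154440


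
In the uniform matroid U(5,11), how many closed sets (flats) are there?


Flats of U(5,11): every subset of size < 5 is a flat, plus E itself.
Count = (11 choose 0) + (11 choose 1) + (11 choose 2) + (11 choose 3) + (11 choose 4) + 1
     = 1 + 11 + 55 + 165 + 330 + 1
     = 563.

563


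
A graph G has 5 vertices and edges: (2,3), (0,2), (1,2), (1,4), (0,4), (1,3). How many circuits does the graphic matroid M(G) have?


A circuit in a graphic matroid = edge set of a simple cycle.
G has 5 vertices and 6 edges.
Enumerating all minimal edge subsets forming cycles...
Total circuits found: 3.

3


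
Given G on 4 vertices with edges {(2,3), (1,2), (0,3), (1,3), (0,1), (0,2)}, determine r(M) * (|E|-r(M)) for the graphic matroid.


r(M) = |V| - c = 4 - 1 = 3.
nullity = |E| - r(M) = 6 - 3 = 3.
Product = 3 * 3 = 9.

9


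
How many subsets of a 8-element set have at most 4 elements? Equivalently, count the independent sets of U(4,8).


Independent sets of U(4,8) are all subsets of size <= 4.
Count = C(8,0) + C(8,1) + C(8,2) + C(8,3) + C(8,4)
     = 1 + 8 + 28 + 56 + 70
     = 163.

163


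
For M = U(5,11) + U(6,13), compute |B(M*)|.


(M1+M2)* = M1* + M2*.
M1* = U(6,11), bases: C(11,6) = 462.
M2* = U(7,13), bases: C(13,7) = 1716.
|B(M*)| = 462 * 1716 = 792792.

792792


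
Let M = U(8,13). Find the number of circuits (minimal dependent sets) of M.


In U(8,13), circuits are the (9)-element subsets.
Any set of 9 elements is dependent, and removing any one element gives
an independent set of size 8, so it is a minimal dependent set.
Number of circuits = C(13,9) = 13! / (9! * 4!) = 715.

715


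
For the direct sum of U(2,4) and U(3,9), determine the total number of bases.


Bases of a direct sum M1 + M2: |B| = |B(M1)| * |B(M2)|.
|B(U(2,4))| = C(4,2) = 6.
|B(U(3,9))| = C(9,3) = 84.
Total bases = 6 * 84 = 504.

504


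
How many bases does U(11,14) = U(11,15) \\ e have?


Deleting e from U(11,15) gives U(11,14) since n > r.
Bases of U(11,14) = C(14,11) = 14! / (11! * 3!) = 364.

364


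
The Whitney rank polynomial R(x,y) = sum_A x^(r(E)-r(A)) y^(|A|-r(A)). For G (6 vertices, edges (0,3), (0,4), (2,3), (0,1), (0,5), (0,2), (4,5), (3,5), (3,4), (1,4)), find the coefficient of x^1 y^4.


R(x,y) = sum over A in 2^E of x^(r(E)-r(A)) * y^(|A|-r(A)).
G has 6 vertices, 10 edges. r(E) = 5.
Enumerate all 2^10 = 1024 subsets.
Count subsets with r(E)-r(A)=1 and |A|-r(A)=4: 2.

2


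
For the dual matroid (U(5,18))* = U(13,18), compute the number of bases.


The dual of U(r,n) is U(n-r, n) = U(13,18).
Bases of U(13,18) are all (13)-element subsets.
|B(M*)| = C(18,13) = 8568.

8568


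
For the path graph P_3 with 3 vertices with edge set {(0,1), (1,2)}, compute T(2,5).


A path on 3 vertices is a tree with 2 edges.
T(x,y) = x^(2) for any tree.
T(2,5) = 2^2 = 4.

4


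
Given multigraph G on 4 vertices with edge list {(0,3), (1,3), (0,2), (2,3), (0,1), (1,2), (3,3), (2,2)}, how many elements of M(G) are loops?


In a graphic matroid, a loop is a self-loop edge (u,u) with rank 0.
Examining all 8 edges for self-loops...
Self-loops found: (3,3), (2,2)
Number of loops = 2.

2


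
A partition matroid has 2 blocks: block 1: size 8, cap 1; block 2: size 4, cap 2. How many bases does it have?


A basis picks exactly ci elements from block i.
Number of bases = product of C(|Si|, ci).
= C(8,1) * C(4,2)
= 8 * 6
= 48.

48


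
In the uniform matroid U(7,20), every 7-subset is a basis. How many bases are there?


Bases of U(7,20) are all 7-element subsets of the 20-element ground set.
Number of bases = C(20,7).
C(20,7) = 20! / (7! * 13!) = 77520.

77520


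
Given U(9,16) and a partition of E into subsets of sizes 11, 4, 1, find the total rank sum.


r(Ai) = min(|Ai|, 9) for each part.
Sum = min(11,9) + min(4,9) + min(1,9)
    = 9 + 4 + 1
    = 14.

14


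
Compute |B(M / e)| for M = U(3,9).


Contracting e from U(3,9) gives U(2,8).
Bases of U(2,8) = C(8,2) = (8 * 7) / (1 * 2) = 28.

28


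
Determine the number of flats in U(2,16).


Flats of U(2,16): every subset of size < 2 is a flat, plus E itself.
Count = (16 choose 0) + (16 choose 1) + 1
     = 1 + 16 + 1
     = 18.

18


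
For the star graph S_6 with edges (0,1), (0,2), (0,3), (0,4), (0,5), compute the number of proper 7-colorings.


P(tree, k) = k * (k-1)^(5) for any tree on 6 vertices.
P(7) = 7 * 6^5 = 7 * 7776 = 54432.

54432


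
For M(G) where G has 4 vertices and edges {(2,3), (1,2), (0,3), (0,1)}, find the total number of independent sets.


An independent set in a graphic matroid is an acyclic edge subset.
G has 4 vertices and 4 edges.
Enumerate all 2^4 = 16 subsets, checking for acyclicity.
Total independent sets = 15.

15


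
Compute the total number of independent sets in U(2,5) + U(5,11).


For a direct sum, |I(M1+M2)| = |I(M1)| * |I(M2)|.
|I(U(2,5))| = sum C(5,k) for k=0..2 = 16.
|I(U(5,11))| = sum C(11,k) for k=0..5 = 1024.
Total = 16 * 1024 = 16384.

16384


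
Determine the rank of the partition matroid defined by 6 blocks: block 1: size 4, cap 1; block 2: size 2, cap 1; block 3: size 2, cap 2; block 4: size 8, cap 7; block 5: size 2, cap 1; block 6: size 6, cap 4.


Rank of a partition matroid = sum of min(|Si|, ci) for each block.
= min(4,1) + min(2,1) + min(2,2) + min(8,7) + min(2,1) + min(6,4)
= 1 + 1 + 2 + 7 + 1 + 4
= 16.

16


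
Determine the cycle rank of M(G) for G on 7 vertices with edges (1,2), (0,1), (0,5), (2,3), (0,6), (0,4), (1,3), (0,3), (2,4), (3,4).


Cycle rank (nullity) = |E| - r(M) = |E| - (|V| - c).
|E| = 10, |V| = 7, c = 1.
Nullity = 10 - (7 - 1) = 10 - 6 = 4.

4


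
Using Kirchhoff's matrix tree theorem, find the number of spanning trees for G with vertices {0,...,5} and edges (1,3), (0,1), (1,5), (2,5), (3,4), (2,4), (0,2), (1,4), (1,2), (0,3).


By Kirchhoff's matrix tree theorem, the number of spanning trees equals
the determinant of any cofactor of the Laplacian matrix L.
G has 6 vertices and 10 edges.
Computing the (5 x 5) cofactor determinant gives 111.

111


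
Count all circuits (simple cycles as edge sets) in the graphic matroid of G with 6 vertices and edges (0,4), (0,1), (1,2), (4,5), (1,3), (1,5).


A circuit in a graphic matroid = edge set of a simple cycle.
G has 6 vertices and 6 edges.
Enumerating all minimal edge subsets forming cycles...
Total circuits found: 1.

1


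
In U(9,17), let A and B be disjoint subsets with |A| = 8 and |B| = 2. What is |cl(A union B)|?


|A union B| = 8 + 2 = 10 (disjoint).
In U(9,17), cl(S) = S if |S| < 9, else cl(S) = E.
Since 10 >= 9, cl(A union B) = E.
|cl(A union B)| = 17.

17


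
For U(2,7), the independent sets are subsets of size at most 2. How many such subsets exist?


Independent sets of U(2,7) are all subsets of size <= 2.
Count = C(7,0) + C(7,1) + C(7,2)
     = 1 + 7 + 21
     = 29.

29


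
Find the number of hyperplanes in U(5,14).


Hyperplanes of U(5,14) are flats of rank 4.
In a uniform matroid, these are exactly the (4)-element subsets.
Count = C(14,4) = (14 * 13 * 12 * 11) / (1 * 2 * 3 * 4) = 1001.

1001


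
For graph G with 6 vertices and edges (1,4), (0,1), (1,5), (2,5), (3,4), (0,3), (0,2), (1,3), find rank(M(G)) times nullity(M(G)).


r(M) = |V| - c = 6 - 1 = 5.
nullity = |E| - r(M) = 8 - 5 = 3.
Product = 5 * 3 = 15.

15


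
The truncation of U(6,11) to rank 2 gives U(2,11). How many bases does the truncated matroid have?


Truncating U(6,11) to rank 2 gives U(2,11).
Bases of U(2,11) are all 2-element subsets of 11 elements.
Number of bases = C(11,2) = (11 * 10) / (1 * 2) = 55.

55


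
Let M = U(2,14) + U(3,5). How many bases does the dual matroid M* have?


(M1+M2)* = M1* + M2*.
M1* = U(12,14), bases: C(14,12) = 91.
M2* = U(2,5), bases: C(5,2) = 10.
|B(M*)| = 91 * 10 = 910.

910


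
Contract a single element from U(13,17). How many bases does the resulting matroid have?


Contracting e from U(13,17) gives U(12,16).
Bases of U(12,16) = (16 choose 12) = 1820.

1820


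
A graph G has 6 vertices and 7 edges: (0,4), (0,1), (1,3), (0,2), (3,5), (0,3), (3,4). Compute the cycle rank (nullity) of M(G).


Cycle rank (nullity) = |E| - r(M) = |E| - (|V| - c).
|E| = 7, |V| = 6, c = 1.
Nullity = 7 - (6 - 1) = 7 - 5 = 2.

2


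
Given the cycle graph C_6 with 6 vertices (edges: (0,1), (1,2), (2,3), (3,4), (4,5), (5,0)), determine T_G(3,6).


T(C_6; x,y) = x + x^2 + ... + x^(5) + y.
T(3,6) = 3^1 + 3^2 + 3^3 + 3^4 + 3^5 + 6
= 3 + 9 + 27 + 81 + 243 + 6
= 369.

369


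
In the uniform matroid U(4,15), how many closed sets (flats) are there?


Flats of U(4,15): every subset of size < 4 is a flat, plus E itself.
Count = (15 choose 0) + (15 choose 1) + (15 choose 2) + (15 choose 3) + 1
     = 1 + 15 + 105 + 455 + 1
     = 577.

577


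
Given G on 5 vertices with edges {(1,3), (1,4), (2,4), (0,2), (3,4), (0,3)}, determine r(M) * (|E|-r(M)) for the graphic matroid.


r(M) = |V| - c = 5 - 1 = 4.
nullity = |E| - r(M) = 6 - 4 = 2.
Product = 4 * 2 = 8.

8


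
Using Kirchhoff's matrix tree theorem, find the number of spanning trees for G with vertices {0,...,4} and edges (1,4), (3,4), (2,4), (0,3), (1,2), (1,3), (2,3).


By Kirchhoff's matrix tree theorem, the number of spanning trees equals
the determinant of any cofactor of the Laplacian matrix L.
G has 5 vertices and 7 edges.
Computing the (4 x 4) cofactor determinant gives 16.

16


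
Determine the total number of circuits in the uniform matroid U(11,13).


In U(11,13), circuits are the (12)-element subsets.
Any set of 12 elements is dependent, and removing any one element gives
an independent set of size 11, so it is a minimal dependent set.
Number of circuits = C(13,12) = 13.

13


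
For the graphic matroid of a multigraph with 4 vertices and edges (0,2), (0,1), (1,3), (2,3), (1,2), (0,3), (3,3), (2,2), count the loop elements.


In a graphic matroid, a loop is a self-loop edge (u,u) with rank 0.
Examining all 8 edges for self-loops...
Self-loops found: (3,3), (2,2)
Number of loops = 2.

2


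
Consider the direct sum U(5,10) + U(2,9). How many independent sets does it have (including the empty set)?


For a direct sum, |I(M1+M2)| = |I(M1)| * |I(M2)|.
|I(U(5,10))| = sum C(10,k) for k=0..5 = 638.
|I(U(2,9))| = sum C(9,k) for k=0..2 = 46.
Total = 638 * 46 = 29348.

29348


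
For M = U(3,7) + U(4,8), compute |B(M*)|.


(M1+M2)* = M1* + M2*.
M1* = U(4,7), bases: C(7,4) = 35.
M2* = U(4,8), bases: C(8,4) = 70.
|B(M*)| = 35 * 70 = 2450.

2450


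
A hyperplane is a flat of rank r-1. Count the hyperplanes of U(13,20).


Hyperplanes of U(13,20) are flats of rank 12.
In a uniform matroid, these are exactly the (12)-element subsets.
Count = (20 choose 12) = 125970.

125970


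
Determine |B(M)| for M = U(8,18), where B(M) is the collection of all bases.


Bases of U(8,18) are all 8-element subsets of the 18-element ground set.
Number of bases = C(18,8).
C(18,8) = 43758.

43758


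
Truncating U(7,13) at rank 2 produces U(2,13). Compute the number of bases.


Truncating U(7,13) to rank 2 gives U(2,13).
Bases of U(2,13) are all 2-element subsets of 13 elements.
Number of bases = C(13,2) = (13 * 12) / (1 * 2) = 78.

78


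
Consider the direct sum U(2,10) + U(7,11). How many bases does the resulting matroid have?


Bases of a direct sum M1 + M2: |B| = |B(M1)| * |B(M2)|.
|B(U(2,10))| = C(10,2) = 45.
|B(U(7,11))| = C(11,7) = 330.
Total bases = 45 * 330 = 14850.

14850


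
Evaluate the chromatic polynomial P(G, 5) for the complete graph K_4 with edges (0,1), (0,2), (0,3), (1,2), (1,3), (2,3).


P(K_4, k) = k(k-1)(k-2)...(k-3).
P(5) = (5) * (4) * (3) * (2) = 120.

120


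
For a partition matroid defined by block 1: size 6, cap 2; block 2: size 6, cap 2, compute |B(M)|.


A basis picks exactly ci elements from block i.
Number of bases = product of C(|Si|, ci).
= C(6,2) * C(6,2)
= 15 * 15
= 225.

225


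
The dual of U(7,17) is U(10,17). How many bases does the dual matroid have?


The dual of U(r,n) is U(n-r, n) = U(10,17).
Bases of U(10,17) are all (10)-element subsets.
|B(M*)| = C(17,10) = 17! / (10! * 7!) = 19448.

19448


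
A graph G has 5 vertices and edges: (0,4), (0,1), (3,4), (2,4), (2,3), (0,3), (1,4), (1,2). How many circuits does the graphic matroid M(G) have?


A circuit in a graphic matroid = edge set of a simple cycle.
G has 5 vertices and 8 edges.
Enumerating all minimal edge subsets forming cycles...
Total circuits found: 13.

13


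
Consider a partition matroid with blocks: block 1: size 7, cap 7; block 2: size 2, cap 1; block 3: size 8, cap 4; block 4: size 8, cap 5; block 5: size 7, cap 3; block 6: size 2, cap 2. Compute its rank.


Rank of a partition matroid = sum of min(|Si|, ci) for each block.
= min(7,7) + min(2,1) + min(8,4) + min(8,5) + min(7,3) + min(2,2)
= 7 + 1 + 4 + 5 + 3 + 2
= 22.

22


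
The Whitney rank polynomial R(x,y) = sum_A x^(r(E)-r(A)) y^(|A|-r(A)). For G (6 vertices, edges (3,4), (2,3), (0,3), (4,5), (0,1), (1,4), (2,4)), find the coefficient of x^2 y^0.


R(x,y) = sum over A in 2^E of x^(r(E)-r(A)) * y^(|A|-r(A)).
G has 6 vertices, 7 edges. r(E) = 5.
Enumerate all 2^7 = 128 subsets.
Count subsets with r(E)-r(A)=2 and |A|-r(A)=0: 34.

34


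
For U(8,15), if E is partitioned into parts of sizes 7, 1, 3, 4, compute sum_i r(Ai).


r(Ai) = min(|Ai|, 8) for each part.
Sum = min(7,8) + min(1,8) + min(3,8) + min(4,8)
    = 7 + 1 + 3 + 4
    = 15.

15


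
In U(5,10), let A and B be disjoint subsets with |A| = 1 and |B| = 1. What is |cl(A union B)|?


|A union B| = 1 + 1 = 2 (disjoint).
In U(5,10), cl(S) = S if |S| < 5, else cl(S) = E.
Since 2 < 5, cl(A union B) = A union B.
|cl(A union B)| = 2.

2


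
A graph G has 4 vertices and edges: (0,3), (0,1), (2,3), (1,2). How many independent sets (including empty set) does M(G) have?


An independent set in a graphic matroid is an acyclic edge subset.
G has 4 vertices and 4 edges.
Enumerate all 2^4 = 16 subsets, checking for acyclicity.
Total independent sets = 15.

15


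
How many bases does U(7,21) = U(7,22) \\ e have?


Deleting e from U(7,22) gives U(7,21) since n > r.
Bases of U(7,21) = C(21,7) = 116280.

116280


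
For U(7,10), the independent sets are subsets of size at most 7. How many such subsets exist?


Independent sets of U(7,10) are all subsets of size <= 7.
Count = (10 choose 0) + (10 choose 1) + (10 choose 2) + (10 choose 3) + (10 choose 4) + (10 choose 5) + (10 choose 6) + (10 choose 7)
     = 1 + 10 + 45 + 120 + 210 + 252 + 210 + 120
     = 968.

968


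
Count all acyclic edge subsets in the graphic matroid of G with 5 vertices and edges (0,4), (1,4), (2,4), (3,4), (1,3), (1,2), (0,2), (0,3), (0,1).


An independent set in a graphic matroid is an acyclic edge subset.
G has 5 vertices and 9 edges.
Enumerate all 2^9 = 512 subsets, checking for acyclicity.
Total independent sets = 198.

198


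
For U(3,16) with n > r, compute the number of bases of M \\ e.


Deleting e from U(3,16) gives U(3,15) since n > r.
Bases of U(3,15) = C(15,3) = 15! / (3! * 12!) = 455.

455


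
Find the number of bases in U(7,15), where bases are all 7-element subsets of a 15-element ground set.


Bases of U(7,15) are all 7-element subsets of the 15-element ground set.
Number of bases = C(15,7).
C(15,7) = 15! / (7! * 8!) = 6435.

6435


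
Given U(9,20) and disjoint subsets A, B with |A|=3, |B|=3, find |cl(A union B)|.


|A union B| = 3 + 3 = 6 (disjoint).
In U(9,20), cl(S) = S if |S| < 9, else cl(S) = E.
Since 6 < 9, cl(A union B) = A union B.
|cl(A union B)| = 6.

6


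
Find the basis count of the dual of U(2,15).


The dual of U(r,n) is U(n-r, n) = U(13,15).
Bases of U(13,15) are all (13)-element subsets.
|B(M*)| = C(15,13) = 105.

105


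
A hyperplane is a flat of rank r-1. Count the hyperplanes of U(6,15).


Hyperplanes of U(6,15) are flats of rank 5.
In a uniform matroid, these are exactly the (5)-element subsets.
Count = (15 choose 5) = 3003.

3003


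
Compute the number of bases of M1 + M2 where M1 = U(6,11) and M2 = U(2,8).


Bases of a direct sum M1 + M2: |B| = |B(M1)| * |B(M2)|.
|B(U(6,11))| = C(11,6) = 462.
|B(U(2,8))| = C(8,2) = 28.
Total bases = 462 * 28 = 12936.

12936


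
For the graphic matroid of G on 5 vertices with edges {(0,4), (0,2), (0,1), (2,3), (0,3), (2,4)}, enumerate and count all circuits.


A circuit in a graphic matroid = edge set of a simple cycle.
G has 5 vertices and 6 edges.
Enumerating all minimal edge subsets forming cycles...
Total circuits found: 3.

3


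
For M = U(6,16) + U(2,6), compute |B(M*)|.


(M1+M2)* = M1* + M2*.
M1* = U(10,16), bases: C(16,10) = 8008.
M2* = U(4,6), bases: C(6,4) = 15.
|B(M*)| = 8008 * 15 = 120120.

120120


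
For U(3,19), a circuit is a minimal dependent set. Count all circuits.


In U(3,19), circuits are the (4)-element subsets.
Any set of 4 elements is dependent, and removing any one element gives
an independent set of size 3, so it is a minimal dependent set.
Number of circuits = (19 choose 4) = 3876.

3876


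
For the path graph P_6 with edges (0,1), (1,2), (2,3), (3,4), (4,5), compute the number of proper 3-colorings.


P(P_6, k) = k * (k-1)^(5).
P(3) = 3 * 2^5 = 3 * 32 = 96.

96


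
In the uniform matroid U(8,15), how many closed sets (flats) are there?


Flats of U(8,15): every subset of size < 8 is a flat, plus E itself.
Count = (15 choose 0) + (15 choose 1) + (15 choose 2) + (15 choose 3) + (15 choose 4) + (15 choose 5) + (15 choose 6) + (15 choose 7) + 1
     = 1 + 15 + 105 + 455 + 1365 + 3003 + 5005 + 6435 + 1
     = 16385.

16385


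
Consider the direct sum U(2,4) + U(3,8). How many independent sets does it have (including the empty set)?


For a direct sum, |I(M1+M2)| = |I(M1)| * |I(M2)|.
|I(U(2,4))| = sum C(4,k) for k=0..2 = 11.
|I(U(3,8))| = sum C(8,k) for k=0..3 = 93.
Total = 11 * 93 = 1023.

1023


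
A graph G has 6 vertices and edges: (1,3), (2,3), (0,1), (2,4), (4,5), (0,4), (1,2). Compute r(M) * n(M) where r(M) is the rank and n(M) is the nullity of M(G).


r(M) = |V| - c = 6 - 1 = 5.
nullity = |E| - r(M) = 7 - 5 = 2.
Product = 5 * 2 = 10.

10


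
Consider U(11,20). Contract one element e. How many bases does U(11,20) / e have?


Contracting e from U(11,20) gives U(10,19).
Bases of U(10,19) = (19 choose 10) = 92378.

92378


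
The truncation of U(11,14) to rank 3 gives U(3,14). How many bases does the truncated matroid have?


Truncating U(11,14) to rank 3 gives U(3,14).
Bases of U(3,14) are all 3-element subsets of 14 elements.
Number of bases = (14 choose 3) = 364.

364


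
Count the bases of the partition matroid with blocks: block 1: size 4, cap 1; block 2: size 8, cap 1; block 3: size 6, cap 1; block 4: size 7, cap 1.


A basis picks exactly ci elements from block i.
Number of bases = product of C(|Si|, ci).
= C(4,1) * C(8,1) * C(6,1) * C(7,1)
= 4 * 8 * 6 * 7
= 1344.

1344


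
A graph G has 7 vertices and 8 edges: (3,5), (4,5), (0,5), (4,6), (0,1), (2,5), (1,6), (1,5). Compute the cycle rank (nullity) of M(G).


Cycle rank (nullity) = |E| - r(M) = |E| - (|V| - c).
|E| = 8, |V| = 7, c = 1.
Nullity = 8 - (7 - 1) = 8 - 6 = 2.

2


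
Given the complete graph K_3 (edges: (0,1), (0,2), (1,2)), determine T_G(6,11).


T(K_3; x,y) = x^2 + x + y.
T(6,11) = 36 + 6 + 11 = 53.

53


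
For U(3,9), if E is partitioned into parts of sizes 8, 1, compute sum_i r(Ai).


r(Ai) = min(|Ai|, 3) for each part.
Sum = min(8,3) + min(1,3)
    = 3 + 1
    = 4.

4


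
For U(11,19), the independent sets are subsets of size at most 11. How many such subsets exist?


Independent sets of U(11,19) are all subsets of size <= 11.
Count = (19 choose 0) + (19 choose 1) + (19 choose 2) + (19 choose 3) + (19 choose 4) + (19 choose 5) + (19 choose 6) + (19 choose 7) + (19 choose 8) + (19 choose 9) + (19 choose 10) + (19 choose 11)
     = 1 + 19 + 171 + 969 + 3876 + 11628 + 27132 + 50388 + 75582 + 92378 + 92378 + 75582
     = 430104.

430104


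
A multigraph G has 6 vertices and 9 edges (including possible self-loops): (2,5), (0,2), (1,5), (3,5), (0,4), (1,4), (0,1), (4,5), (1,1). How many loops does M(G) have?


In a graphic matroid, a loop is a self-loop edge (u,u) with rank 0.
Examining all 9 edges for self-loops...
Self-loops found: (1,1)
Number of loops = 1.

1


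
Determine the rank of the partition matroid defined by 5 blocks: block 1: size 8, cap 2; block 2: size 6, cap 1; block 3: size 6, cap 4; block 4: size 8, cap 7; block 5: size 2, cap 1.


Rank of a partition matroid = sum of min(|Si|, ci) for each block.
= min(8,2) + min(6,1) + min(6,4) + min(8,7) + min(2,1)
= 2 + 1 + 4 + 7 + 1
= 15.

15


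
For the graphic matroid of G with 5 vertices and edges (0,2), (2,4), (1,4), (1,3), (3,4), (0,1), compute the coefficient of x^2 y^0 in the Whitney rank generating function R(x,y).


R(x,y) = sum over A in 2^E of x^(r(E)-r(A)) * y^(|A|-r(A)).
G has 5 vertices, 6 edges. r(E) = 4.
Enumerate all 2^6 = 64 subsets.
Count subsets with r(E)-r(A)=2 and |A|-r(A)=0: 15.

15
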